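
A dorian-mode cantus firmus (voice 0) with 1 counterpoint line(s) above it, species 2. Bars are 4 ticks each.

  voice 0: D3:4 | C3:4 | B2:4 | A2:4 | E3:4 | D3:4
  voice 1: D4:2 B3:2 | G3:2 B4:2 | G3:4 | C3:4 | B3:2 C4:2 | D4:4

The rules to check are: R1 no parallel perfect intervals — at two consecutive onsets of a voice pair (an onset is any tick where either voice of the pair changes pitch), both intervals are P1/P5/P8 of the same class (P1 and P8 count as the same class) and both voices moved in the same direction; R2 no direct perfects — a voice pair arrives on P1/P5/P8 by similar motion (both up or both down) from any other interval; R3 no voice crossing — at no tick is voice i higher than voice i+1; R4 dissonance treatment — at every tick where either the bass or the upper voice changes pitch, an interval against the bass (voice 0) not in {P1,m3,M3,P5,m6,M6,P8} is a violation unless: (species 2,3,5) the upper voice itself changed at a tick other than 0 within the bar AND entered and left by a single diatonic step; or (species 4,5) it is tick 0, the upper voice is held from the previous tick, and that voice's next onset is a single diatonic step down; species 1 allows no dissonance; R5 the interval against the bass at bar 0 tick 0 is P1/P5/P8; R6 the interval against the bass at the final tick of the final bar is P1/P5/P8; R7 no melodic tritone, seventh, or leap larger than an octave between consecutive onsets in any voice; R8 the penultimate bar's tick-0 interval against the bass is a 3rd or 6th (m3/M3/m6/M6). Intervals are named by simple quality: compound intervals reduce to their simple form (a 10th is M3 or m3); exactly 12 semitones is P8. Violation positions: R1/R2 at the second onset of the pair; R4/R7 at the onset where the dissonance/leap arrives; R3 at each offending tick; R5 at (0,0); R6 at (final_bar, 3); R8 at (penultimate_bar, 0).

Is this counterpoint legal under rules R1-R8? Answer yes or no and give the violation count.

bar 0: v0=D3 v1=D4 (P8)
bar 1: v0=C3 v1=G3 (P5)
bar 2: v0=B2 v1=G3 (m6)
bar 3: v0=A2 v1=C3 (m3)
bar 4: v0=E3 v1=B3 (P5)
bar 5: v0=D3 v1=D4 (P8)
  R2 @ bar1.0: D3/B3 M6 -> C3/G3 P5 similar
  R4 @ bar1.2: C3/B4 M7 untreated
  R7 @ bar1.2: G3->B4 leap 16st
  R7 @ bar2.0: B4->G3 leap 16st
  R2 @ bar4.0: A2/C3 m3 -> E3/B3 P5 similar
  R7 @ bar4.0: C3->B3 leap 11st
  R8 @ bar4.0: penult P5 not 3rd/6th

No (7 violations)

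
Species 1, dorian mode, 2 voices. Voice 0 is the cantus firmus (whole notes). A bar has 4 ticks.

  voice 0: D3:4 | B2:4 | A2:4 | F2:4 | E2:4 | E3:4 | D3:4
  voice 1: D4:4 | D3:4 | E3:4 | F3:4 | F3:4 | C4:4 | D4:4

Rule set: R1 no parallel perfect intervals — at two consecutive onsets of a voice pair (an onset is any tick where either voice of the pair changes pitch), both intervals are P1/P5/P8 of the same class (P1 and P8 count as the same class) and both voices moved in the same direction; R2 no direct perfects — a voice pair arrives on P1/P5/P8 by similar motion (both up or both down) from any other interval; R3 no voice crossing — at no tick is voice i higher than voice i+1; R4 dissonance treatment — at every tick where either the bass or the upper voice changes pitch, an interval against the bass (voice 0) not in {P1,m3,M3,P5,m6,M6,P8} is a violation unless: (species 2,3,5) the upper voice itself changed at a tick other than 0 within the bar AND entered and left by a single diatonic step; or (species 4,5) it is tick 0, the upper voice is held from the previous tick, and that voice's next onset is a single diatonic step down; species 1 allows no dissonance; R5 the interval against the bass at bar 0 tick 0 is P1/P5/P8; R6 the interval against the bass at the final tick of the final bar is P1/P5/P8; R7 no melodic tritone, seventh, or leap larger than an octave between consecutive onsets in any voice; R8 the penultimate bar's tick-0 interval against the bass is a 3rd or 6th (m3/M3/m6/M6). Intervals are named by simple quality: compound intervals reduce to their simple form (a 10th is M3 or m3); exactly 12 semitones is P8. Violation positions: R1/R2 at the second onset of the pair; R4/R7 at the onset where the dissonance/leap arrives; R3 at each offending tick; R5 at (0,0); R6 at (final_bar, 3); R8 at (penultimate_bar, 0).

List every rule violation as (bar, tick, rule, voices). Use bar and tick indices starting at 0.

(4, 0, R4, (0, 1))

bar 0: v0=D3 v1=D4 downbeat P8
bar 1: v0=B2 v1=D3 downbeat m3
bar 2: v0=A2 v1=E3 downbeat P5
bar 3: v0=F2 v1=F3 downbeat P8
bar 4: v0=E2 v1=F3 downbeat m2
bar 5: v0=E3 v1=C4 downbeat m6
bar 6: v0=D3 v1=D4 downbeat P8
  -> R4 @ bar 4 tick 0 v(0, 1): E2/F3 m2 untreated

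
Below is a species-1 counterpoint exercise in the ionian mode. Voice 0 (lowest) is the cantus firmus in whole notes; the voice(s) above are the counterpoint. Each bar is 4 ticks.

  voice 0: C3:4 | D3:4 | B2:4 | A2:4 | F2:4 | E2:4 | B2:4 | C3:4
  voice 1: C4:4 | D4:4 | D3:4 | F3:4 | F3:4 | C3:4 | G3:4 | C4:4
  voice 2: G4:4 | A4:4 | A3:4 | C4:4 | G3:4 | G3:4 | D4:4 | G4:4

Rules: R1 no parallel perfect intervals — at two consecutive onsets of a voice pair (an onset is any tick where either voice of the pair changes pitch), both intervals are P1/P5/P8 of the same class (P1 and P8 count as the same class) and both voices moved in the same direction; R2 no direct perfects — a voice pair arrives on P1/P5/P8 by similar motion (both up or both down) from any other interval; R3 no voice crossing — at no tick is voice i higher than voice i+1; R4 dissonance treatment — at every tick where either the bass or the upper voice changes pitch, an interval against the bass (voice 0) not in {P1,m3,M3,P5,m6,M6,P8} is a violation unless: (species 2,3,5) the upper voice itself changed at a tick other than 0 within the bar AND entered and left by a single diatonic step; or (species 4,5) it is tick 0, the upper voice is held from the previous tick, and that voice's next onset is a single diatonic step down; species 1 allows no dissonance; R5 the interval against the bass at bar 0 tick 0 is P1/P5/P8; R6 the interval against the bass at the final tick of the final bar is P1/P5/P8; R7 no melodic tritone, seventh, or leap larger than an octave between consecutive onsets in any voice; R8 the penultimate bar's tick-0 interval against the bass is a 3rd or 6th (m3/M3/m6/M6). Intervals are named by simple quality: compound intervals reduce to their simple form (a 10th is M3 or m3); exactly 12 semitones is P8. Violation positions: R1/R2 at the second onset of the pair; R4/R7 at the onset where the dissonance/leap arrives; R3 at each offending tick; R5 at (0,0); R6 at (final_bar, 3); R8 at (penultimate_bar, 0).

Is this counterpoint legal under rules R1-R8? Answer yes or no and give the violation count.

No (11 violations)

bar 0: v0=C3 v1=C4 v2=G4 (P5)
bar 1: v0=D3 v1=D4 v2=A4 (P5)
bar 2: v0=B2 v1=D3 v2=A3 (m7)
bar 3: v0=A2 v1=F3 v2=C4 (m3)
bar 4: v0=F2 v1=F3 v2=G3 (M2)
bar 5: v0=E2 v1=C3 v2=G3 (m3)
bar 6: v0=B2 v1=G3 v2=D4 (m3)
bar 7: v0=C3 v1=C4 v2=G4 (P5)
  R1 @ bar1.0: C3/C4 P8 -> D3/D4 P8 similar
  R1 @ bar1.0: C3/G4 P5 -> D3/A4 P5 similar
  R1 @ bar1.0: C4/G4 P5 -> D4/A4 P5 similar
  R1 @ bar2.0: D4/A4 P5 -> D3/A3 P5 similar
  R4 @ bar2.0: B2/A3 m7 untreated
  R1 @ bar3.0: D3/A3 P5 -> F3/C4 P5 similar
  R4 @ bar4.0: F2/G3 M2 untreated
  R1 @ bar6.0: C3/G3 P5 -> G3/D4 P5 similar
  R1 @ bar7.0: G3/D4 P5 -> C4/G4 P5 similar
  R2 @ bar7.0: B2/G3 m6 -> C3/C4 P8 similar
  R2 @ bar7.0: B2/D4 m3 -> C3/G4 P5 similar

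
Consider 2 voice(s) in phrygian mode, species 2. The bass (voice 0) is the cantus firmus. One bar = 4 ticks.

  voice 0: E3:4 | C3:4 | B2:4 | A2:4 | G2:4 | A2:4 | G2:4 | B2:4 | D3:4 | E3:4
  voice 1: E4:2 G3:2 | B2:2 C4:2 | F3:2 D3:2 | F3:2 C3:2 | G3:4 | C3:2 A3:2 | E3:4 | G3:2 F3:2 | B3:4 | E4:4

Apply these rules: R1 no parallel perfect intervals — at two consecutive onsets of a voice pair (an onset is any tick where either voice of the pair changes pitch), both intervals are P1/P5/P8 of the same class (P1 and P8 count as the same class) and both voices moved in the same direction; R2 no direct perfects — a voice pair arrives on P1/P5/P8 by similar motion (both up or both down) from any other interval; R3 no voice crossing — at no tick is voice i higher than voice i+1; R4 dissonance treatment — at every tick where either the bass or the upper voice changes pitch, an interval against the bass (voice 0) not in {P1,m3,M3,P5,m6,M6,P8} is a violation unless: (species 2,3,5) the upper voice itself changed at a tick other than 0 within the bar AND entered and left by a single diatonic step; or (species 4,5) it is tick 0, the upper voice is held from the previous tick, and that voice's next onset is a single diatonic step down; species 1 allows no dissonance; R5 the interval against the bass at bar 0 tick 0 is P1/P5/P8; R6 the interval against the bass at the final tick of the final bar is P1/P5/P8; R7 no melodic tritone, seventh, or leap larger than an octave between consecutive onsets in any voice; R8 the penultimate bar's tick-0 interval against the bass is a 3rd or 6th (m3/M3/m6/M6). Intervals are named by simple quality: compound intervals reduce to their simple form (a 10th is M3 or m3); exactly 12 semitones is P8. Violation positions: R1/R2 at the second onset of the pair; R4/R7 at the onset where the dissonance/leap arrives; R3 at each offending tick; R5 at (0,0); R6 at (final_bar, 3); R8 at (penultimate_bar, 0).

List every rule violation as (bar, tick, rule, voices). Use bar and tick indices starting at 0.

bar 0: v0=E3 v1=E4 downbeat P8
bar 1: v0=C3 v1=B2 downbeat m2
bar 2: v0=B2 v1=F3 downbeat TT
bar 3: v0=A2 v1=F3 downbeat m6
bar 4: v0=G2 v1=G3 downbeat P8
bar 5: v0=A2 v1=C3 downbeat m3
bar 6: v0=G2 v1=E3 downbeat M6
bar 7: v0=B2 v1=G3 downbeat m6
bar 8: v0=D3 v1=B3 downbeat M6
bar 9: v0=E3 v1=E4 downbeat P8
  -> R3 @ bar 1 tick 0 v(0, 1): C3 above B2
  -> R4 @ bar 1 tick 0 v(0, 1): C3/B2 m2 untreated
  -> R3 @ bar 1 tick 1 v(0, 1): C3 above B2
  -> R7 @ bar 1 tick 2 v(1,): B2->C4 leap 13st
  -> R4 @ bar 2 tick 0 v(0, 1): B2/F3 TT untreated
  -> R4 @ bar 7 tick 2 v(0, 1): B2/F3 TT untreated
  -> R7 @ bar 8 tick 0 v(1,): F3->B3 leap 6st
  -> R2 @ bar 9 tick 0 v(0, 1): D3/B3 M6 -> E3/E4 P8 similar

(1, 0, R3, (0, 1))
(1, 0, R4, (0, 1))
(1, 1, R3, (0, 1))
(1, 2, R7, (1,))
(2, 0, R4, (0, 1))
(7, 2, R4, (0, 1))
(8, 0, R7, (1,))
(9, 0, R2, (0, 1))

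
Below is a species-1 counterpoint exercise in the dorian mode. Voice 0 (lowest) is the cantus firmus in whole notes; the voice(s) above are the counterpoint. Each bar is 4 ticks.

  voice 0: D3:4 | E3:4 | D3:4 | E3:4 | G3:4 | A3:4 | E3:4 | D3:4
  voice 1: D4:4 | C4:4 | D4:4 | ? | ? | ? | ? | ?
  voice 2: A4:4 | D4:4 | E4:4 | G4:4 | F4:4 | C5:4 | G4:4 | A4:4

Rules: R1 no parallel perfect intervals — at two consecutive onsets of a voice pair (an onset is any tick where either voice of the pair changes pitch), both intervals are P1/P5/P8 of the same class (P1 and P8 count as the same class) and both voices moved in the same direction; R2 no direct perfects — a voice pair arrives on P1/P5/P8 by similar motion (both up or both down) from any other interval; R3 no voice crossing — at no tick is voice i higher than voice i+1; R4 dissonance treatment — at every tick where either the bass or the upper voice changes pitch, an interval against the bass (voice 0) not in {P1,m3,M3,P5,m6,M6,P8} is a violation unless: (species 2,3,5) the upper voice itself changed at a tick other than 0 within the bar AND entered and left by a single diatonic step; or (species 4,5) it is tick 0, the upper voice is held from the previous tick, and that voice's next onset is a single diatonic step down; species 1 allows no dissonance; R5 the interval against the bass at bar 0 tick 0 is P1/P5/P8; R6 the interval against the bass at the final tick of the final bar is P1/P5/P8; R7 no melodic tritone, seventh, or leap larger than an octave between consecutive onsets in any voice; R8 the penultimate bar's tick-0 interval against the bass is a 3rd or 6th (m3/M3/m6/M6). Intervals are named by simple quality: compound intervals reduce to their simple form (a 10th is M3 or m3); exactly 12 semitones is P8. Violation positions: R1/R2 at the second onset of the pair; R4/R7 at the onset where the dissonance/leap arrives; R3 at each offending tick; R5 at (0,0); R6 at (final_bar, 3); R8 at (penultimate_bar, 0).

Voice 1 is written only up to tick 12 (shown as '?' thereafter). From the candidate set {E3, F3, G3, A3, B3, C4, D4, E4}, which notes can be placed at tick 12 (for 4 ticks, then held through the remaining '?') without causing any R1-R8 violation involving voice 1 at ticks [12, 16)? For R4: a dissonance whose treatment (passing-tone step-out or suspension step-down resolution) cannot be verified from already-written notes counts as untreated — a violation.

{B3, C4, G3}

E3: violates R7
F3: violates R4
G3: legal
A3: violates R4
B3: legal
C4: legal
D4: violates R4
E4: violates R1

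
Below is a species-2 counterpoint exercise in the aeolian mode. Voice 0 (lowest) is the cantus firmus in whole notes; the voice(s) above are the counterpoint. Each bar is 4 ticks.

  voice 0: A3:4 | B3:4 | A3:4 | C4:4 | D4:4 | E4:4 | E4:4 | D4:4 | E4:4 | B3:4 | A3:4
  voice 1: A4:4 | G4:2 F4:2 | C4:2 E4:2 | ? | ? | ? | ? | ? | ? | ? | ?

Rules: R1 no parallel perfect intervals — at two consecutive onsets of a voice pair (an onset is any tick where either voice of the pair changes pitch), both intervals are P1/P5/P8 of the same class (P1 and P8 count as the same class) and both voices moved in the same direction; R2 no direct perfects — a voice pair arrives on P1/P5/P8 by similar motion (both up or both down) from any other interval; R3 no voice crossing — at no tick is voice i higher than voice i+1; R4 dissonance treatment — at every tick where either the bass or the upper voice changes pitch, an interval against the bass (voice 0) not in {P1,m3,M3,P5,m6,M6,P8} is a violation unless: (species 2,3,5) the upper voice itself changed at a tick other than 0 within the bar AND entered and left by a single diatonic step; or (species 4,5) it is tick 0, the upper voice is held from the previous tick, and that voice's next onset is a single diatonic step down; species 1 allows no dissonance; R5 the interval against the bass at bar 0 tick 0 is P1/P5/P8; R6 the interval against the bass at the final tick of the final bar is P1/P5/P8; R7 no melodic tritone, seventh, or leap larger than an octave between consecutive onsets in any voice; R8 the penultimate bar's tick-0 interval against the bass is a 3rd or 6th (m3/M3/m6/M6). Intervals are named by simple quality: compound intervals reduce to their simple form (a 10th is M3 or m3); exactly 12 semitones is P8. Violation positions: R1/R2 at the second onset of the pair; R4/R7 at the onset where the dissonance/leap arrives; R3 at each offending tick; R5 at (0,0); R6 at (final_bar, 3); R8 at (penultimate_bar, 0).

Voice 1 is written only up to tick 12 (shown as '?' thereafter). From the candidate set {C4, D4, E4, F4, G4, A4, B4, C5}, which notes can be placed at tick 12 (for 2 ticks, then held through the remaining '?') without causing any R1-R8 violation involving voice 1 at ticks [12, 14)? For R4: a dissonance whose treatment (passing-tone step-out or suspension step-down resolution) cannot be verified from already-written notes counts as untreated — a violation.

C4: legal
D4: violates R4
E4: legal
F4: violates R4
G4: violates R1
A4: legal
B4: violates R4
C5: violates R2

{A4, C4, E4}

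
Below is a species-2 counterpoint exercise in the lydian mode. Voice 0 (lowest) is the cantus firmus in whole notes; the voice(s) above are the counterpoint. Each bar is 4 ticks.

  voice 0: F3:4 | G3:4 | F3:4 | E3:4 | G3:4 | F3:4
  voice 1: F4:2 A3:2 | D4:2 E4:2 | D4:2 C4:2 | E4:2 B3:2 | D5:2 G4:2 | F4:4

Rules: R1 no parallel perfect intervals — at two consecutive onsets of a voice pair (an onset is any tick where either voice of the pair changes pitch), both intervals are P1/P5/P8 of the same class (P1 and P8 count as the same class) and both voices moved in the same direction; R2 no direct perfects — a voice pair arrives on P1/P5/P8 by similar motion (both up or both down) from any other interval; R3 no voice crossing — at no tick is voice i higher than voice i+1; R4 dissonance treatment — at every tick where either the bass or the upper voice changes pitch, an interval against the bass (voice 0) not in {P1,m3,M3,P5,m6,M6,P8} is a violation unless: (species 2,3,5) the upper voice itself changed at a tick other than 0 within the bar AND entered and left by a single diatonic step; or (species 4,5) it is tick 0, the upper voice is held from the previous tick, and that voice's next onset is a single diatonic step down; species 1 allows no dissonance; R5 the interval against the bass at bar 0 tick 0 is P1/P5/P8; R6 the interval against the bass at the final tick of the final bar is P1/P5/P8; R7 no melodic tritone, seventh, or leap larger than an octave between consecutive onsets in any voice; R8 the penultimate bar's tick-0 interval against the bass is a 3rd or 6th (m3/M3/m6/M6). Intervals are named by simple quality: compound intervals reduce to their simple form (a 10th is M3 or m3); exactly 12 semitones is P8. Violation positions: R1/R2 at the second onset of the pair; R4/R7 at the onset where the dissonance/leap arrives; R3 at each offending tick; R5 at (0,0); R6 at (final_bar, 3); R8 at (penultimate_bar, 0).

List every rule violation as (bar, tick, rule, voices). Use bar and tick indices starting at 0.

(1, 0, R2, (0, 1))
(4, 0, R1, (0, 1))
(4, 0, R7, (1,))
(4, 0, R8, (0, 1))
(5, 0, R1, (0, 1))

bar 0: v0=F3 v1=F4 downbeat P8
bar 1: v0=G3 v1=D4 downbeat P5
bar 2: v0=F3 v1=D4 downbeat M6
bar 3: v0=E3 v1=E4 downbeat P8
bar 4: v0=G3 v1=D5 downbeat P5
bar 5: v0=F3 v1=F4 downbeat P8
  -> R2 @ bar 1 tick 0 v(0, 1): F3/A3 M3 -> G3/D4 P5 similar
  -> R1 @ bar 4 tick 0 v(0, 1): E3/B3 P5 -> G3/D5 P5 similar
  -> R7 @ bar 4 tick 0 v(1,): B3->D5 leap 15st
  -> R8 @ bar 4 tick 0 v(0, 1): penult P5 not 3rd/6th
  -> R1 @ bar 5 tick 0 v(0, 1): G3/G4 P8 -> F3/F4 P8 similar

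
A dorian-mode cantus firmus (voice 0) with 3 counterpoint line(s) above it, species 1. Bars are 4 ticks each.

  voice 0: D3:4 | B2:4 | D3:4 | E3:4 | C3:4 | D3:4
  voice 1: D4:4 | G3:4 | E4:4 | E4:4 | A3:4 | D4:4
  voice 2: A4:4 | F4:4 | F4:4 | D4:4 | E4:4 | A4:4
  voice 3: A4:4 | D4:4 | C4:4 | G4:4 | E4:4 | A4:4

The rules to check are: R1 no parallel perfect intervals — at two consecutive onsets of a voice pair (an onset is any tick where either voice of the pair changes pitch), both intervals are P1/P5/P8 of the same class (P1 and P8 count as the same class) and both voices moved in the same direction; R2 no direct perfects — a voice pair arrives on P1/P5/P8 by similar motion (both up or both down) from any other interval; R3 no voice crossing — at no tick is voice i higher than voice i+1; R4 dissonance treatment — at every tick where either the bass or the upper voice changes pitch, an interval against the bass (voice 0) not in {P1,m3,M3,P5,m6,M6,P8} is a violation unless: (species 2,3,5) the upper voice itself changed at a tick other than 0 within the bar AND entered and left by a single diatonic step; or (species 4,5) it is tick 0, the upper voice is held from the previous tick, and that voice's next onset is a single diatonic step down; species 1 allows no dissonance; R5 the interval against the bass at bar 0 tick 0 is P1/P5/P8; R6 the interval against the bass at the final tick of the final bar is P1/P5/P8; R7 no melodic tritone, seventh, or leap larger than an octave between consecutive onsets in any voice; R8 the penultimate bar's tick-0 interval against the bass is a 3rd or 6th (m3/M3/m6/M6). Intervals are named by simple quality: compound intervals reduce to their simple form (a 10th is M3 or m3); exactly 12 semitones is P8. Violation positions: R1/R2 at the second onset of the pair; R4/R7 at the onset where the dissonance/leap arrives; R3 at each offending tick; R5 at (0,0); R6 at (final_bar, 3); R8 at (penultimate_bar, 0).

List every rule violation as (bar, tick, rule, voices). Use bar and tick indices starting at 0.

(1, 0, R1, (1, 3))
(1, 0, R3, (2, 3))
(1, 0, R4, (0, 2))
(1, 1, R3, (2, 3))
(1, 2, R3, (2, 3))
(1, 3, R3, (2, 3))
(2, 0, R3, (2, 3))
(2, 0, R4, (0, 1))
(2, 0, R4, (0, 3))
(2, 1, R3, (2, 3))
(2, 2, R3, (2, 3))
(2, 3, R3, (2, 3))
(3, 0, R3, (1, 2))
(3, 0, R4, (0, 2))
(3, 1, R3, (1, 2))
(3, 2, R3, (1, 2))
(3, 3, R3, (1, 2))
(4, 0, R2, (1, 3))
(5, 0, R1, (1, 2))
(5, 0, R1, (1, 3))
(5, 0, R1, (2, 3))
(5, 0, R2, (0, 1))
(5, 0, R2, (0, 2))
(5, 0, R2, (0, 3))

bar 0: v0=D3 v1=D4 v2=A4 v3=A4 downbeat P5
bar 1: v0=B2 v1=G3 v2=F4 v3=D4 downbeat m3
bar 2: v0=D3 v1=E4 v2=F4 v3=C4 downbeat m7
bar 3: v0=E3 v1=E4 v2=D4 v3=G4 downbeat m3
bar 4: v0=C3 v1=A3 v2=E4 v3=E4 downbeat M3
bar 5: v0=D3 v1=D4 v2=A4 v3=A4 downbeat P5
  -> R1 @ bar 1 tick 0 v(1, 3): D4/A4 P5 -> G3/D4 P5 similar
  -> R3 @ bar 1 tick 0 v(2, 3): F4 above D4
  -> R4 @ bar 1 tick 0 v(0, 2): B2/F4 TT untreated
  -> R3 @ bar 1 tick 1 v(2, 3): F4 above D4
  -> R3 @ bar 1 tick 2 v(2, 3): F4 above D4
  -> R3 @ bar 1 tick 3 v(2, 3): F4 above D4
  -> R3 @ bar 2 tick 0 v(2, 3): F4 above C4
  -> R4 @ bar 2 tick 0 v(0, 1): D3/E4 M2 untreated
  -> R4 @ bar 2 tick 0 v(0, 3): D3/C4 m7 untreated
  -> R3 @ bar 2 tick 1 v(2, 3): F4 above C4
  -> R3 @ bar 2 tick 2 v(2, 3): F4 above C4
  -> R3 @ bar 2 tick 3 v(2, 3): F4 above C4
  -> R3 @ bar 3 tick 0 v(1, 2): E4 above D4
  -> R4 @ bar 3 tick 0 v(0, 2): E3/D4 m7 untreated
  -> R3 @ bar 3 tick 1 v(1, 2): E4 above D4
  -> R3 @ bar 3 tick 2 v(1, 2): E4 above D4
  -> R3 @ bar 3 tick 3 v(1, 2): E4 above D4
  -> R2 @ bar 4 tick 0 v(1, 3): E4/G4 m3 -> A3/E4 P5 similar
  -> R1 @ bar 5 tick 0 v(1, 2): A3/E4 P5 -> D4/A4 P5 similar
  -> R1 @ bar 5 tick 0 v(1, 3): A3/E4 P5 -> D4/A4 P5 similar
  -> R1 @ bar 5 tick 0 v(2, 3): E4/E4 P1 -> A4/A4 P1 similar
  -> R2 @ bar 5 tick 0 v(0, 1): C3/A3 M6 -> D3/D4 P8 similar
  -> R2 @ bar 5 tick 0 v(0, 2): C3/E4 M3 -> D3/A4 P5 similar
  -> R2 @ bar 5 tick 0 v(0, 3): C3/E4 M3 -> D3/A4 P5 similar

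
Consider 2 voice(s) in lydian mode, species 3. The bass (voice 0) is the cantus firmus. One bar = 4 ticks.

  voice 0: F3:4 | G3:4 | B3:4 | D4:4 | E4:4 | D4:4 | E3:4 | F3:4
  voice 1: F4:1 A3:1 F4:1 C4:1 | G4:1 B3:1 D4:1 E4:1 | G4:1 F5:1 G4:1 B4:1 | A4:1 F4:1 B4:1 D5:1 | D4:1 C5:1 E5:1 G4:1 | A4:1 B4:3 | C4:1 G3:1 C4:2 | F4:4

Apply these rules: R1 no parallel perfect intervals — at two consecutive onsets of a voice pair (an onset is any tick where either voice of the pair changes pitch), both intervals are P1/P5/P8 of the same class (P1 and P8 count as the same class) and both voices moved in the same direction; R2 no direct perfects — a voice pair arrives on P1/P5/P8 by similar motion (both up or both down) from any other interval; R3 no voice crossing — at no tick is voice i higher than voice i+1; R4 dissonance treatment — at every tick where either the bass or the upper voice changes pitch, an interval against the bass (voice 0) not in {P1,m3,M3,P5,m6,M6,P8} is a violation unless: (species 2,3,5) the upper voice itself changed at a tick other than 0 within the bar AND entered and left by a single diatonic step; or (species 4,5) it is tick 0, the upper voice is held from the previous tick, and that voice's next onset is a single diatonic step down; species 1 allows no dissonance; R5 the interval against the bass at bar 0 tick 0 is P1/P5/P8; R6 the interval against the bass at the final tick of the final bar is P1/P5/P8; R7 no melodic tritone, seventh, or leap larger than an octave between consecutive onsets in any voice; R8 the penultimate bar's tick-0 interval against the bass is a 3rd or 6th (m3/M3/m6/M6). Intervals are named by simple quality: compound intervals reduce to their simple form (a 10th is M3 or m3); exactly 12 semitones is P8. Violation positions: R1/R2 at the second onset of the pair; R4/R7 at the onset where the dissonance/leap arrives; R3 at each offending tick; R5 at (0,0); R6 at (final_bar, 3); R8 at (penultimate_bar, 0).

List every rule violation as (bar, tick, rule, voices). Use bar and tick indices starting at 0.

bar 0: v0=F3 v1=F4 downbeat P8
bar 1: v0=G3 v1=G4 downbeat P8
bar 2: v0=B3 v1=G4 downbeat m6
bar 3: v0=D4 v1=A4 downbeat P5
bar 4: v0=E4 v1=D4 downbeat M2
bar 5: v0=D4 v1=A4 downbeat P5
bar 6: v0=E3 v1=C4 downbeat m6
bar 7: v0=F3 v1=F4 downbeat P8
  -> R2 @ bar 1 tick 0 v(0, 1): F3/C4 P5 -> G3/G4 P8 similar
  -> R4 @ bar 2 tick 1 v(0, 1): B3/F5 TT untreated
  -> R7 @ bar 2 tick 1 v(1,): G4->F5 leap 10st
  -> R7 @ bar 2 tick 2 v(1,): F5->G4 leap 10st
  -> R7 @ bar 3 tick 2 v(1,): F4->B4 leap 6st
  -> R3 @ bar 4 tick 0 v(0, 1): E4 above D4
  -> R4 @ bar 4 tick 0 v(0, 1): E4/D4 M2 untreated
  -> R7 @ bar 4 tick 1 v(1,): D4->C5 leap 10st
  -> R7 @ bar 6 tick 0 v(0,): D4->E3 leap 10st
  -> R7 @ bar 6 tick 0 v(1,): B4->C4 leap 11st
  -> R2 @ bar 7 tick 0 v(0, 1): E3/C4 m6 -> F3/F4 P8 similar

(1, 0, R2, (0, 1))
(2, 1, R4, (0, 1))
(2, 1, R7, (1,))
(2, 2, R7, (1,))
(3, 2, R7, (1,))
(4, 0, R3, (0, 1))
(4, 0, R4, (0, 1))
(4, 1, R7, (1,))
(6, 0, R7, (0,))
(6, 0, R7, (1,))
(7, 0, R2, (0, 1))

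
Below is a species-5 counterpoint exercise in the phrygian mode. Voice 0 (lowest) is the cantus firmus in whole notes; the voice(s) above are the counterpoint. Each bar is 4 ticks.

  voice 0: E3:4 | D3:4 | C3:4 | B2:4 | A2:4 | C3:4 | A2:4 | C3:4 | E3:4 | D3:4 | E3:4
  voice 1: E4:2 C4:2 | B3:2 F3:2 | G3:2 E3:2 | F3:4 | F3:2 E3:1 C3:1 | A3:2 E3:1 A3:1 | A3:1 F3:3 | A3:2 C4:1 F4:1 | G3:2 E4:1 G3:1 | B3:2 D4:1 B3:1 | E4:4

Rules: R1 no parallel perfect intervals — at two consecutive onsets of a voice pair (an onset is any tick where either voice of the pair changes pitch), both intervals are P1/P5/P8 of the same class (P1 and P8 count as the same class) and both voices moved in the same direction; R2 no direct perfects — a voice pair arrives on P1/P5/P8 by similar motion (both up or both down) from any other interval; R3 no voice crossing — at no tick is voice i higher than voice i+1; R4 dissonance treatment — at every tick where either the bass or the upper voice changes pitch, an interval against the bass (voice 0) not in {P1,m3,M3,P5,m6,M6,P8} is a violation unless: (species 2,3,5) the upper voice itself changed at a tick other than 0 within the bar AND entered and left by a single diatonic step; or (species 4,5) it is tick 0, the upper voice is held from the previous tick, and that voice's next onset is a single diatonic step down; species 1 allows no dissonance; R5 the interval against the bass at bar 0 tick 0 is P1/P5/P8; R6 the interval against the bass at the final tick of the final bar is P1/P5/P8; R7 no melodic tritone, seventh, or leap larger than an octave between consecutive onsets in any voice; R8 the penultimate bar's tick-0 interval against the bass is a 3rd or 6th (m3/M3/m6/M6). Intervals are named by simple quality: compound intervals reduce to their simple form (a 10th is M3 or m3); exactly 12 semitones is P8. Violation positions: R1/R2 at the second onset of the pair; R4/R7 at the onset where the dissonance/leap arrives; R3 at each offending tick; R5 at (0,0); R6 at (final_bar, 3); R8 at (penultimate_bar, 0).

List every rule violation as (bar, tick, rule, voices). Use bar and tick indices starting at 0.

bar 0: v0=E3 v1=E4 downbeat P8
bar 1: v0=D3 v1=B3 downbeat M6
bar 2: v0=C3 v1=G3 downbeat P5
bar 3: v0=B2 v1=F3 downbeat TT
bar 4: v0=A2 v1=F3 downbeat m6
bar 5: v0=C3 v1=A3 downbeat M6
bar 6: v0=A2 v1=A3 downbeat P8
bar 7: v0=C3 v1=A3 downbeat M6
bar 8: v0=E3 v1=G3 downbeat m3
bar 9: v0=D3 v1=B3 downbeat M6
bar 10: v0=E3 v1=E4 downbeat P8
  -> R7 @ bar 1 tick 2 v(1,): B3->F3 leap 6st
  -> R4 @ bar 3 tick 0 v(0, 1): B2/F3 TT untreated
  -> R4 @ bar 7 tick 3 v(0, 1): C3/F4 P4 untreated
  -> R7 @ bar 8 tick 0 v(1,): F4->G3 leap 10st
  -> R2 @ bar 10 tick 0 v(0, 1): D3/B3 M6 -> E3/E4 P8 similar

(1, 2, R7, (1,))
(3, 0, R4, (0, 1))
(7, 3, R4, (0, 1))
(8, 0, R7, (1,))
(10, 0, R2, (0, 1))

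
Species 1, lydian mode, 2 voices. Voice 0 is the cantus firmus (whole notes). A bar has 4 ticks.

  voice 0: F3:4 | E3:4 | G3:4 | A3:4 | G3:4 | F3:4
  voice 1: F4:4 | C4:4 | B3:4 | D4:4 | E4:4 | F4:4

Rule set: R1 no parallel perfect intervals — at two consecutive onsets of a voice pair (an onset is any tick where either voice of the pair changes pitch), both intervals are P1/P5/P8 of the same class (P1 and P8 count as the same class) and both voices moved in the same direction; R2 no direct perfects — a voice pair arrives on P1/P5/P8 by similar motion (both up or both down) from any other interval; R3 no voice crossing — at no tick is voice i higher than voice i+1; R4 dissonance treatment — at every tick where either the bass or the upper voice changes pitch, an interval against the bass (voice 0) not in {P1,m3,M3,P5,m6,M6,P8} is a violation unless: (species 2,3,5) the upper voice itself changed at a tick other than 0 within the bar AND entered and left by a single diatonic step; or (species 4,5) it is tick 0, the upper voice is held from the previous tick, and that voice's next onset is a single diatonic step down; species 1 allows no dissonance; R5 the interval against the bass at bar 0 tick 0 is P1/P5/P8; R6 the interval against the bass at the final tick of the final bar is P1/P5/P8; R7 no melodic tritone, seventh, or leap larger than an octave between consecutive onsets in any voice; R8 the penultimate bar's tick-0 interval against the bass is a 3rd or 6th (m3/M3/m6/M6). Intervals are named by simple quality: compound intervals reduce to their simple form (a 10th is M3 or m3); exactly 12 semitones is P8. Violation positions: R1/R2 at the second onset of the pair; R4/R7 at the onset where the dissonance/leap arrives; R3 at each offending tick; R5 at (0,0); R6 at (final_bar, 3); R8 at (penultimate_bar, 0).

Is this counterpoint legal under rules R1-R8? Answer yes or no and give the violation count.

No (1 violations)

bar 0: v0=F3 v1=F4 (P8)
bar 1: v0=E3 v1=C4 (m6)
bar 2: v0=G3 v1=B3 (M3)
bar 3: v0=A3 v1=D4 (P4)
bar 4: v0=G3 v1=E4 (M6)
bar 5: v0=F3 v1=F4 (P8)
  R4 @ bar3.0: A3/D4 P4 untreated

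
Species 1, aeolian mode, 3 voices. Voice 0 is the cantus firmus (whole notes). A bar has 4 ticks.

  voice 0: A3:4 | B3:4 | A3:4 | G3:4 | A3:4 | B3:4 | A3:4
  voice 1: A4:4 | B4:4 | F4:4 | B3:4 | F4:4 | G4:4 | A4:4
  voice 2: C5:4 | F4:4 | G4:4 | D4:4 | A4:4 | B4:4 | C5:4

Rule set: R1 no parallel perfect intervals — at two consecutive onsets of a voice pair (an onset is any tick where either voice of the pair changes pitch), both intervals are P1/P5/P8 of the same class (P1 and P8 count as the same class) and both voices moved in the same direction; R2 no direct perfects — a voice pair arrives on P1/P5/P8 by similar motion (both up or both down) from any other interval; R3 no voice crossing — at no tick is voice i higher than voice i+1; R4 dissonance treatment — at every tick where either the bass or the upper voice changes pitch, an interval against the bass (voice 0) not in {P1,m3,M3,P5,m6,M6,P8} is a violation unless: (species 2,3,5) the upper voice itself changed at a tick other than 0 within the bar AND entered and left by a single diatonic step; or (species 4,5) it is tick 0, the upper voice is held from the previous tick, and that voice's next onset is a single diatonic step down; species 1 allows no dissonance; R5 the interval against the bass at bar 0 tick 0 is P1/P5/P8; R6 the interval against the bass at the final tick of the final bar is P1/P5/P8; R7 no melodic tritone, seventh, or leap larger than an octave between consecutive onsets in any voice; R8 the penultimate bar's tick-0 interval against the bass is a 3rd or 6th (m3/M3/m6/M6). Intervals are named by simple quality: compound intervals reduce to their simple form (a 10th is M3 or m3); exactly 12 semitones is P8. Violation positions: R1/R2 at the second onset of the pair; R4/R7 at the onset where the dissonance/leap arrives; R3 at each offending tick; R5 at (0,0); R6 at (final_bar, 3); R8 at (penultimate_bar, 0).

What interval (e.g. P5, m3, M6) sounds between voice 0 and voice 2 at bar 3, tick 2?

P5

voice 0=G3 voice 2=D4 -> P5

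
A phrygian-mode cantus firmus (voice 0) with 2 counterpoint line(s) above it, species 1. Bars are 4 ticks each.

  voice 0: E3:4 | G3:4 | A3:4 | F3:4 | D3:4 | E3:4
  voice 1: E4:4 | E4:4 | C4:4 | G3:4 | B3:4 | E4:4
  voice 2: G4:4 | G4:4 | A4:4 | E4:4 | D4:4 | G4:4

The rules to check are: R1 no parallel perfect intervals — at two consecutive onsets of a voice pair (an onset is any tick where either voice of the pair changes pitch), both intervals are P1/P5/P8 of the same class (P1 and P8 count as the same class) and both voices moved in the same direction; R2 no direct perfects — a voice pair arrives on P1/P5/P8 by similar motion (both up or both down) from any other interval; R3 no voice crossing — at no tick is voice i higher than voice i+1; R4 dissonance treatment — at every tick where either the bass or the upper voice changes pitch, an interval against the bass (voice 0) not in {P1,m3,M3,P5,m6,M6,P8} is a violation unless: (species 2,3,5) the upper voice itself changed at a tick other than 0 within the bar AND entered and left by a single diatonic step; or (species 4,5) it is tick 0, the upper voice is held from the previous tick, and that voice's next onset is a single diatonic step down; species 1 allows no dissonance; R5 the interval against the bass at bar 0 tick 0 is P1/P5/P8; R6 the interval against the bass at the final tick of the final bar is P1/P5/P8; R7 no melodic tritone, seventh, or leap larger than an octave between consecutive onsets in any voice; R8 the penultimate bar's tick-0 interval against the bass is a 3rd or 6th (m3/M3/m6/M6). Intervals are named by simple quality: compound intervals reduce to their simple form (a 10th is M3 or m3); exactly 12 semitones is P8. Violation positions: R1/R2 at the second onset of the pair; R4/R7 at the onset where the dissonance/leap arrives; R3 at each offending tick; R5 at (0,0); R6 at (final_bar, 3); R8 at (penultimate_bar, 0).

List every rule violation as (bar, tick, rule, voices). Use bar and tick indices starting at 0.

(0, 0, R5, (0, 2))
(2, 0, R1, (0, 2))
(3, 0, R4, (0, 1))
(3, 0, R4, (0, 2))
(4, 0, R2, (0, 2))
(4, 0, R8, (0, 2))
(5, 0, R2, (0, 1))
(5, 3, R6, (0, 2))

bar 0: v0=E3 v1=E4 v2=G4 downbeat m3
bar 1: v0=G3 v1=E4 v2=G4 downbeat P8
bar 2: v0=A3 v1=C4 v2=A4 downbeat P8
bar 3: v0=F3 v1=G3 v2=E4 downbeat M7
bar 4: v0=D3 v1=B3 v2=D4 downbeat P8
bar 5: v0=E3 v1=E4 v2=G4 downbeat m3
  -> R5 @ bar 0 tick 0 v(0, 2): opens on m3
  -> R1 @ bar 2 tick 0 v(0, 2): G3/G4 P8 -> A3/A4 P8 similar
  -> R4 @ bar 3 tick 0 v(0, 1): F3/G3 M2 untreated
  -> R4 @ bar 3 tick 0 v(0, 2): F3/E4 M7 untreated
  -> R2 @ bar 4 tick 0 v(0, 2): F3/E4 M7 -> D3/D4 P8 similar
  -> R8 @ bar 4 tick 0 v(0, 2): penult P8 not 3rd/6th
  -> R2 @ bar 5 tick 0 v(0, 1): D3/B3 M6 -> E3/E4 P8 similar
  -> R6 @ bar 5 tick 3 v(0, 2): closes on m3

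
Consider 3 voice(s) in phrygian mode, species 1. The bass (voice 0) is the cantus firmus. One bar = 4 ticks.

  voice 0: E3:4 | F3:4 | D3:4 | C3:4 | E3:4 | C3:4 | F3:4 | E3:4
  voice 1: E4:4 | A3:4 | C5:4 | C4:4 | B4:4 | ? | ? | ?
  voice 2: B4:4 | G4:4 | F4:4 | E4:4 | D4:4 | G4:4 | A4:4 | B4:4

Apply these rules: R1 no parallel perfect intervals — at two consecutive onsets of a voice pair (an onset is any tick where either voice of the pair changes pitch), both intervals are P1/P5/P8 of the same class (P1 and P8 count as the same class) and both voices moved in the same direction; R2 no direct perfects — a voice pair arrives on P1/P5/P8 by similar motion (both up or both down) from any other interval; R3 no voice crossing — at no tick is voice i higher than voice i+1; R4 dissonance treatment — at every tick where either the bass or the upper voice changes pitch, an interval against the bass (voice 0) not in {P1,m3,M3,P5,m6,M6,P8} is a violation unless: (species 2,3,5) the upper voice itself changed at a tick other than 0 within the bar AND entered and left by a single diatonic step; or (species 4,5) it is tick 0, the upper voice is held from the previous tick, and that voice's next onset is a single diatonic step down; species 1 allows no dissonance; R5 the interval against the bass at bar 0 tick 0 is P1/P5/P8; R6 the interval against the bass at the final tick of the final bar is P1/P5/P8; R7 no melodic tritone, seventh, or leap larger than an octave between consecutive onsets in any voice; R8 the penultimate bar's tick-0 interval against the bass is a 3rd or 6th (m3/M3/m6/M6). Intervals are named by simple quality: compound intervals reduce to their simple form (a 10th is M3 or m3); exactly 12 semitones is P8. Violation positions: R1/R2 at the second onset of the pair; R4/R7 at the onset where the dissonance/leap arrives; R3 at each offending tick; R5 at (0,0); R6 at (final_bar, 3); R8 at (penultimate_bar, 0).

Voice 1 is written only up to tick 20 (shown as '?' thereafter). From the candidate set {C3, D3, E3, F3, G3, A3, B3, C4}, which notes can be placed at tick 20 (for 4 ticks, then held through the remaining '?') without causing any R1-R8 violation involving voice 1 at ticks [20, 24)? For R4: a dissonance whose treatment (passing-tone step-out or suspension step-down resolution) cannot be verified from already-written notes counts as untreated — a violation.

C3: violates R2,R7
D3: violates R4,R7
E3: violates R7
F3: violates R4,R7
G3: violates R1,R7
A3: violates R7
B3: violates R4
C4: violates R2,R7

{}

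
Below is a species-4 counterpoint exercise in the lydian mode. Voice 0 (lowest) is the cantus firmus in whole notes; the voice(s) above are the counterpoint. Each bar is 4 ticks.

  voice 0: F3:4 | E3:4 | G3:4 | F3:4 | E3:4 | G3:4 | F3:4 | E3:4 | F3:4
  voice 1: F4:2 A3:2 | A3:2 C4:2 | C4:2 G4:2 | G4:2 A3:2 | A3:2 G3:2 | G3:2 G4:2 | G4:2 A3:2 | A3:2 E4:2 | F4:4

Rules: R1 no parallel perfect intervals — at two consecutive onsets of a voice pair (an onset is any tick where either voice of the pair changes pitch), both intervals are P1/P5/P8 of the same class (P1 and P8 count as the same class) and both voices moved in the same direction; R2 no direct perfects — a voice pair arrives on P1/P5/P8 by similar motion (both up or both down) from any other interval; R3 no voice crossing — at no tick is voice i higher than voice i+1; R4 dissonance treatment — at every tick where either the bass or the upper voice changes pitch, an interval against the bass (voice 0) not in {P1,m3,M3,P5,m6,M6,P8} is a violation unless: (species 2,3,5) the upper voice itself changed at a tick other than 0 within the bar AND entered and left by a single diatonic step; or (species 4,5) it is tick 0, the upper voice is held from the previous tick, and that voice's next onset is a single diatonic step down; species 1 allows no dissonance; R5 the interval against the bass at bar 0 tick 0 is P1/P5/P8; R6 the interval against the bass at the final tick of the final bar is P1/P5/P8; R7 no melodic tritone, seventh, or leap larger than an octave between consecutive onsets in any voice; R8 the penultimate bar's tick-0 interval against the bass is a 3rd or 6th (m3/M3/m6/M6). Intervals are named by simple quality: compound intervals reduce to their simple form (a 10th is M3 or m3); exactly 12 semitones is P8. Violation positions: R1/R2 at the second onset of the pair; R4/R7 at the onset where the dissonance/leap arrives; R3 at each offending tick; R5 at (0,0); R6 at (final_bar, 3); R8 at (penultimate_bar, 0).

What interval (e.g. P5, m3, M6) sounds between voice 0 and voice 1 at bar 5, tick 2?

P8

voice 0=G3 voice 1=G4 -> P8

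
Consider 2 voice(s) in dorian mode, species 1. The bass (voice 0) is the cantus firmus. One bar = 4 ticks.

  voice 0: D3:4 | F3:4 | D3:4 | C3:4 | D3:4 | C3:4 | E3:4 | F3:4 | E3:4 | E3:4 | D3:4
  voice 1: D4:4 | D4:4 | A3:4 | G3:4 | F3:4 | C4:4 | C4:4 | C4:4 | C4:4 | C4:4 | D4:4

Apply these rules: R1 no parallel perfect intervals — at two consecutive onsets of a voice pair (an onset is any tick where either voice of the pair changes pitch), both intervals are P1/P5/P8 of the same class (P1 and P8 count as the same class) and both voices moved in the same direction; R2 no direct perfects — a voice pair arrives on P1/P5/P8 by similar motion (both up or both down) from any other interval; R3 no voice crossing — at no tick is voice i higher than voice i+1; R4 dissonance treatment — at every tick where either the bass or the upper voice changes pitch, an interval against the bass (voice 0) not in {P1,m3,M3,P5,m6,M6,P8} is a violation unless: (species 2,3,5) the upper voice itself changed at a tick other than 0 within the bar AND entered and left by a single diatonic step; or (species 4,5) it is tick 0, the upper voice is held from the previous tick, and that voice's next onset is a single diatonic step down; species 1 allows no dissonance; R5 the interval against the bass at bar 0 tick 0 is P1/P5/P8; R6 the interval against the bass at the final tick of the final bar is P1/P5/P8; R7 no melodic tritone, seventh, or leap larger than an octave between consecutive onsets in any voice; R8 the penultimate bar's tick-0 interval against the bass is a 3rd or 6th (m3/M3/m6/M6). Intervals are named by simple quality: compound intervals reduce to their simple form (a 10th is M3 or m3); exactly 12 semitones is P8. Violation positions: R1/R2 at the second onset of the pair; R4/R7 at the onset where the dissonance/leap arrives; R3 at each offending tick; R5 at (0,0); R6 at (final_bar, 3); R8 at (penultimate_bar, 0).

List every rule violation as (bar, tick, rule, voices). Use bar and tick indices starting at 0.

bar 0: v0=D3 v1=D4 downbeat P8
bar 1: v0=F3 v1=D4 downbeat M6
bar 2: v0=D3 v1=A3 downbeat P5
bar 3: v0=C3 v1=G3 downbeat P5
bar 4: v0=D3 v1=F3 downbeat m3
bar 5: v0=C3 v1=C4 downbeat P8
bar 6: v0=E3 v1=C4 downbeat m6
bar 7: v0=F3 v1=C4 downbeat P5
bar 8: v0=E3 v1=C4 downbeat m6
bar 9: v0=E3 v1=C4 downbeat m6
bar 10: v0=D3 v1=D4 downbeat P8
  -> R2 @ bar 2 tick 0 v(0, 1): F3/D4 M6 -> D3/A3 P5 similar
  -> R1 @ bar 3 tick 0 v(0, 1): D3/A3 P5 -> C3/G3 P5 similar

(2, 0, R2, (0, 1))
(3, 0, R1, (0, 1))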